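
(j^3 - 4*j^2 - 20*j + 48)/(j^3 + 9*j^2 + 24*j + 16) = (j^2 - 8*j + 12)/(j^2 + 5*j + 4)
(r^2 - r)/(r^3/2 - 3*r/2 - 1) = 2*r*(1 - r)/(-r^3 + 3*r + 2)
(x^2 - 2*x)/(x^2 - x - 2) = x/(x + 1)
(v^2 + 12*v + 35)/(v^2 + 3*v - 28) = (v + 5)/(v - 4)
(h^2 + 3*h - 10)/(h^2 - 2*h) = (h + 5)/h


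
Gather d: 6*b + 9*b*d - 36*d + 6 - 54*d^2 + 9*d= 6*b - 54*d^2 + d*(9*b - 27) + 6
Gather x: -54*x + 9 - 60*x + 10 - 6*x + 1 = 20 - 120*x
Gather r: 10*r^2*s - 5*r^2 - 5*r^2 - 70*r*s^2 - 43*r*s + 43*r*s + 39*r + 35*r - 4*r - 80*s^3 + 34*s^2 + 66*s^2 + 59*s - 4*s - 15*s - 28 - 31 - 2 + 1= r^2*(10*s - 10) + r*(70 - 70*s^2) - 80*s^3 + 100*s^2 + 40*s - 60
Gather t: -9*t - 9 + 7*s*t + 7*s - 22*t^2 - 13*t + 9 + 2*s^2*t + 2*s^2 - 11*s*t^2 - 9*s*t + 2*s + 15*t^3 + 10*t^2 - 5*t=2*s^2 + 9*s + 15*t^3 + t^2*(-11*s - 12) + t*(2*s^2 - 2*s - 27)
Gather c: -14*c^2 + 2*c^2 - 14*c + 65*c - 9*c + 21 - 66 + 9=-12*c^2 + 42*c - 36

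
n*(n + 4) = n^2 + 4*n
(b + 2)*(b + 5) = b^2 + 7*b + 10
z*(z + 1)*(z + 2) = z^3 + 3*z^2 + 2*z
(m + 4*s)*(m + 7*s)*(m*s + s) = m^3*s + 11*m^2*s^2 + m^2*s + 28*m*s^3 + 11*m*s^2 + 28*s^3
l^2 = l^2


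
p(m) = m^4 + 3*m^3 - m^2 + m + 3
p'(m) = 4*m^3 + 9*m^2 - 2*m + 1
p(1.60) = 20.88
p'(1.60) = 37.22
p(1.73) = 26.23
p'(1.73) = 45.19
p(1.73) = 26.23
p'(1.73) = 45.19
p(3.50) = 272.94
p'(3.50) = 275.75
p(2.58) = 94.75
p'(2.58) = 124.44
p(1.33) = 12.75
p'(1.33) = 23.67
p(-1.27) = -3.43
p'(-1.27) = 9.86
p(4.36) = 598.36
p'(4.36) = 494.89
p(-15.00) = 40263.00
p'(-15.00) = -11444.00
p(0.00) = 3.00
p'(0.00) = 1.00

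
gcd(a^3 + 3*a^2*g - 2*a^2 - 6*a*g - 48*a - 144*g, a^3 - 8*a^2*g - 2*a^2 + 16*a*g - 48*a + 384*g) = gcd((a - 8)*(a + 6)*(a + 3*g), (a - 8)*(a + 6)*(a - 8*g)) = a^2 - 2*a - 48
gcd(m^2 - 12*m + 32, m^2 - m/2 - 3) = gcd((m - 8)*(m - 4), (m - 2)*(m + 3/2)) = 1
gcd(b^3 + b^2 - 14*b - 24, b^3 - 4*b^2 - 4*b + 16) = b^2 - 2*b - 8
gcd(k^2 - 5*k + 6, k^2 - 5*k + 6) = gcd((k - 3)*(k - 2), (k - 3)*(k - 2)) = k^2 - 5*k + 6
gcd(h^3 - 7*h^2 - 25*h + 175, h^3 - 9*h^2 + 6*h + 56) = h - 7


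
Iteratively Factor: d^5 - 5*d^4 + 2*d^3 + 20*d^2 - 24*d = (d - 3)*(d^4 - 2*d^3 - 4*d^2 + 8*d) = d*(d - 3)*(d^3 - 2*d^2 - 4*d + 8) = d*(d - 3)*(d - 2)*(d^2 - 4) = d*(d - 3)*(d - 2)*(d + 2)*(d - 2)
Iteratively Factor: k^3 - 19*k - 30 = (k + 2)*(k^2 - 2*k - 15) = (k - 5)*(k + 2)*(k + 3)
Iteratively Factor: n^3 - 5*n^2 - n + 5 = (n - 5)*(n^2 - 1) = (n - 5)*(n + 1)*(n - 1)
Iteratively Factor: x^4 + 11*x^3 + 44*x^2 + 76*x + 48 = (x + 2)*(x^3 + 9*x^2 + 26*x + 24) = (x + 2)^2*(x^2 + 7*x + 12) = (x + 2)^2*(x + 4)*(x + 3)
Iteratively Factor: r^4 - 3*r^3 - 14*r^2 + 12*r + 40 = (r - 2)*(r^3 - r^2 - 16*r - 20) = (r - 5)*(r - 2)*(r^2 + 4*r + 4) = (r - 5)*(r - 2)*(r + 2)*(r + 2)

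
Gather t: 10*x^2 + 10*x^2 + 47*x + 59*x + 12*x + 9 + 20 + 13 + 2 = 20*x^2 + 118*x + 44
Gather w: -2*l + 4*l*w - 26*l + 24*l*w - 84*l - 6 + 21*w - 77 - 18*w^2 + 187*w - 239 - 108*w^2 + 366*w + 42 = -112*l - 126*w^2 + w*(28*l + 574) - 280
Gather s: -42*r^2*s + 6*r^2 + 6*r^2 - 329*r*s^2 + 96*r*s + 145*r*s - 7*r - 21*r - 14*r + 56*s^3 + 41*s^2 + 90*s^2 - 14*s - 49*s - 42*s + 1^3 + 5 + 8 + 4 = 12*r^2 - 42*r + 56*s^3 + s^2*(131 - 329*r) + s*(-42*r^2 + 241*r - 105) + 18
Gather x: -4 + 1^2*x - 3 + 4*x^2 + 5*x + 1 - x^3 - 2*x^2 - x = -x^3 + 2*x^2 + 5*x - 6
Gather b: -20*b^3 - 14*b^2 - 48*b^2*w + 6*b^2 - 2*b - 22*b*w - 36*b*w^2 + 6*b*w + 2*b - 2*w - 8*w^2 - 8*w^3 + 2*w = -20*b^3 + b^2*(-48*w - 8) + b*(-36*w^2 - 16*w) - 8*w^3 - 8*w^2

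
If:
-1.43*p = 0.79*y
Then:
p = -0.552447552447552*y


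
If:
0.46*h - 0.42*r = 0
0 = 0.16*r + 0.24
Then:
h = -1.37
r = -1.50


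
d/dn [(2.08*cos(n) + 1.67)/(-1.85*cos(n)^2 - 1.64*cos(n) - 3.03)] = (-3.848*cos(n)^2 - 6.179*cos(n) + 3.5636)*sin(n)/(3.4225*cos(n)^4 + 6.068*cos(n)^3 + 13.9006*cos(n)^2 + 9.9384*cos(n) + 9.1809)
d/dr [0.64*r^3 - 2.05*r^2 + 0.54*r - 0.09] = 1.92*r^2 - 4.1*r + 0.54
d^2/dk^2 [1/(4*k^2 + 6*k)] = (-2*k*(2*k + 3) + (4*k + 3)^2)/(k^3*(2*k + 3)^3)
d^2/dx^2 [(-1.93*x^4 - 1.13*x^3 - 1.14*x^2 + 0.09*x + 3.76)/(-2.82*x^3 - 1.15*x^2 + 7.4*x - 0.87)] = (96.4576219999997*x^6 + 10.234572*x^5 + 394.612098*x^4 - 296.155604*x^3 + 410.632896*x^2 + 253.006356*x - 403.704548)/(22.425768*x^9 + 27.43578*x^8 - 165.35493*x^7 - 121.712561*x^6 + 450.83856*x^5 + 83.442765*x^4 - 443.242826*x^3 + 145.534905*x^2 - 16.80318*x + 0.658503)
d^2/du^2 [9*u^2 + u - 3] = 18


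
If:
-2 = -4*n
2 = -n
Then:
No Solution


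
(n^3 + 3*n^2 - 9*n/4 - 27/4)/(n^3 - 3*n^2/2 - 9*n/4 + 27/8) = 2*(n + 3)/(2*n - 3)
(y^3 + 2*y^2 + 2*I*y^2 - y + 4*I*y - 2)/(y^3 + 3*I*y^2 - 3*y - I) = (y + 2)/(y + I)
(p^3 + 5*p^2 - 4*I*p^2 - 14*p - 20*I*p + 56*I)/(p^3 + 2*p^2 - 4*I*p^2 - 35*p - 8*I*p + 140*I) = (p - 2)/(p - 5)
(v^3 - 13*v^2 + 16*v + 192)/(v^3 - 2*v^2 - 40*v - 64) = (v^2 - 5*v - 24)/(v^2 + 6*v + 8)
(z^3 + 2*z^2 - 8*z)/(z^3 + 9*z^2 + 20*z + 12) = z*(z^2 + 2*z - 8)/(z^3 + 9*z^2 + 20*z + 12)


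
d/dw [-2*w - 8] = -2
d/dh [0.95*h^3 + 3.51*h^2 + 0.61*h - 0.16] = 2.85*h^2 + 7.02*h + 0.61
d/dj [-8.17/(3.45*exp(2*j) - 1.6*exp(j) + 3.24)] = (56.373*exp(j) - 13.072)*exp(j)/(3.45*exp(2*j) - 1.6*exp(j) + 3.24)^2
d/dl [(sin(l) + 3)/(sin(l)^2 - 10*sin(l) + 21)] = (-6*sin(l) + cos(l)^2 + 50)*cos(l)/(sin(l)^2 - 10*sin(l) + 21)^2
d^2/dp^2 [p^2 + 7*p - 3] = 2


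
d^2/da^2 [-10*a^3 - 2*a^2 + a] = -60*a - 4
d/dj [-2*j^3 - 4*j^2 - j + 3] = -6*j^2 - 8*j - 1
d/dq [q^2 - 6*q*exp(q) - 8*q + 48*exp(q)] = -6*q*exp(q) + 2*q + 42*exp(q) - 8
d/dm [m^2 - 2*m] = 2*m - 2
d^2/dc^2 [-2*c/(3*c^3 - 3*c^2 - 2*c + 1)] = 4*(-c*(-9*c^2 + 6*c + 2)^2 + (9*c^2 + 3*c*(3*c - 1) - 6*c - 2)*(3*c^3 - 3*c^2 - 2*c + 1))/(3*c^3 - 3*c^2 - 2*c + 1)^3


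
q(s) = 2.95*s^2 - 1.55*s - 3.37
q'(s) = 5.9*s - 1.55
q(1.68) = 2.35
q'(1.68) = 8.36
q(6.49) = 110.82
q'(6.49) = 36.74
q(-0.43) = -2.16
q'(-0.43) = -4.09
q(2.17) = 7.16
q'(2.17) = 11.25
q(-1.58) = 6.44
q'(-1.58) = -10.87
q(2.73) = 14.38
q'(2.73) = 14.56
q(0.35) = -3.55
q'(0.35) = 0.52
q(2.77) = 14.97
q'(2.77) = 14.79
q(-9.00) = 249.53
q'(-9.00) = -54.65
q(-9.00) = 249.53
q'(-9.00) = -54.65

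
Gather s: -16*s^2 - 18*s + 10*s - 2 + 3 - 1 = -16*s^2 - 8*s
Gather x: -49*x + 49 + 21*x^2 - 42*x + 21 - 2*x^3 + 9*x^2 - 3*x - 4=-2*x^3 + 30*x^2 - 94*x + 66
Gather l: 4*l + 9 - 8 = 4*l + 1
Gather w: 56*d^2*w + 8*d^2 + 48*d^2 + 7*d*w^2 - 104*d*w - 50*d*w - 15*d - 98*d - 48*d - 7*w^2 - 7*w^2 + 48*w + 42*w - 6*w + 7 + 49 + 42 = 56*d^2 - 161*d + w^2*(7*d - 14) + w*(56*d^2 - 154*d + 84) + 98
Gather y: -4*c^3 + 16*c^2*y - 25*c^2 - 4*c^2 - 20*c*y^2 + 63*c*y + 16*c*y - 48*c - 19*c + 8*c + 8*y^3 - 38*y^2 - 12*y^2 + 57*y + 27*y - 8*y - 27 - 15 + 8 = -4*c^3 - 29*c^2 - 59*c + 8*y^3 + y^2*(-20*c - 50) + y*(16*c^2 + 79*c + 76) - 34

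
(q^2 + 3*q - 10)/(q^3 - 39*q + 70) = (q + 5)/(q^2 + 2*q - 35)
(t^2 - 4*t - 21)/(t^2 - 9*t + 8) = (t^2 - 4*t - 21)/(t^2 - 9*t + 8)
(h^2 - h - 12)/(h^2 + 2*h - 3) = (h - 4)/(h - 1)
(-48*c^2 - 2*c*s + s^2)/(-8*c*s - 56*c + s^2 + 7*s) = (6*c + s)/(s + 7)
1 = 1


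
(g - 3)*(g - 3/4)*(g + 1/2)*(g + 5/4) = g^4 - 2*g^3 - 59*g^2/16 + 51*g/32 + 45/32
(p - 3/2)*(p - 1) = p^2 - 5*p/2 + 3/2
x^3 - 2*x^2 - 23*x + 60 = (x - 4)*(x - 3)*(x + 5)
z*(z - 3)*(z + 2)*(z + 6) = z^4 + 5*z^3 - 12*z^2 - 36*z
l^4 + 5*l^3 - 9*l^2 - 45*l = l*(l - 3)*(l + 3)*(l + 5)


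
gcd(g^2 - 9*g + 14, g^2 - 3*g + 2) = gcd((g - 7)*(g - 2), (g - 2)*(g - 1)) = g - 2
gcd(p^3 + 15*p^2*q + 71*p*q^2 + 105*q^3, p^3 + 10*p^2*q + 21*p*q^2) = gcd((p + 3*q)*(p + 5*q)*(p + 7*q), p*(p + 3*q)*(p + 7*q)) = p^2 + 10*p*q + 21*q^2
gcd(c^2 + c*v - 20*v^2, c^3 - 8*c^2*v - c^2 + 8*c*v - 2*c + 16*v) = 1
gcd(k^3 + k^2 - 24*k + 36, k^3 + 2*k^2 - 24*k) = k + 6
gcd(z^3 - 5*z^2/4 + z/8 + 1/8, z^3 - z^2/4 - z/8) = z^2 - z/4 - 1/8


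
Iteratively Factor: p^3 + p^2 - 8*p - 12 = (p - 3)*(p^2 + 4*p + 4) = (p - 3)*(p + 2)*(p + 2)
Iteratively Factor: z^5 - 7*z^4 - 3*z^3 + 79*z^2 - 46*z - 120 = (z + 3)*(z^4 - 10*z^3 + 27*z^2 - 2*z - 40) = (z - 2)*(z + 3)*(z^3 - 8*z^2 + 11*z + 20) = (z - 5)*(z - 2)*(z + 3)*(z^2 - 3*z - 4) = (z - 5)*(z - 4)*(z - 2)*(z + 3)*(z + 1)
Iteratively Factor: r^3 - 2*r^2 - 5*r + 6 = (r - 1)*(r^2 - r - 6) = (r - 1)*(r + 2)*(r - 3)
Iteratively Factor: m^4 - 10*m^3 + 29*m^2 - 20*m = (m)*(m^3 - 10*m^2 + 29*m - 20) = m*(m - 1)*(m^2 - 9*m + 20) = m*(m - 4)*(m - 1)*(m - 5)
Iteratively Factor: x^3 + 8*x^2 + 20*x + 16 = (x + 2)*(x^2 + 6*x + 8) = (x + 2)*(x + 4)*(x + 2)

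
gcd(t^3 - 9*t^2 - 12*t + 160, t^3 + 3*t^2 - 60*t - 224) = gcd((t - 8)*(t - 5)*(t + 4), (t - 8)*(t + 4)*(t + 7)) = t^2 - 4*t - 32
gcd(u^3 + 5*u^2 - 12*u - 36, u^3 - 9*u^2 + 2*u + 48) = u^2 - u - 6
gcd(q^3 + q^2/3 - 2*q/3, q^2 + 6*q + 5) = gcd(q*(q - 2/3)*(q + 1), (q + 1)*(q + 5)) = q + 1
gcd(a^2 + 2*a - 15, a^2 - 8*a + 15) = a - 3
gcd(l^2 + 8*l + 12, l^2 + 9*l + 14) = l + 2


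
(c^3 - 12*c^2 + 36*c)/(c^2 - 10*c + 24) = c*(c - 6)/(c - 4)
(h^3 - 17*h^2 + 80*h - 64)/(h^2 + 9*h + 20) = (h^3 - 17*h^2 + 80*h - 64)/(h^2 + 9*h + 20)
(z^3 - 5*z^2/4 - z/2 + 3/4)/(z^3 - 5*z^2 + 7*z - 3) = (z + 3/4)/(z - 3)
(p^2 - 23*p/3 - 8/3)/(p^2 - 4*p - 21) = (-3*p^2 + 23*p + 8)/(3*(-p^2 + 4*p + 21))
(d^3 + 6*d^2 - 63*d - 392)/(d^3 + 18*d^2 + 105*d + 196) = (d - 8)/(d + 4)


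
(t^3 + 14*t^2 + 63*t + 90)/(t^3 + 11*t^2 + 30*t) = (t + 3)/t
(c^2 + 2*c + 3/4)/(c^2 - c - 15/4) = (2*c + 1)/(2*c - 5)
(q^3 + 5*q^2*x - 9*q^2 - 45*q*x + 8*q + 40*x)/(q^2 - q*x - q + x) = (-q^2 - 5*q*x + 8*q + 40*x)/(-q + x)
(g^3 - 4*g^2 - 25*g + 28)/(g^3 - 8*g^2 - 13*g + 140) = (g - 1)/(g - 5)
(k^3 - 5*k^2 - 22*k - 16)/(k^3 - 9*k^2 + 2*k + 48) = (k + 1)/(k - 3)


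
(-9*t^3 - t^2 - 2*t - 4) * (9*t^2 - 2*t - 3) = -81*t^5 + 9*t^4 + 11*t^3 - 29*t^2 + 14*t + 12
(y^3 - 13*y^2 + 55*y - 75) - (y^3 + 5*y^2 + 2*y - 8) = -18*y^2 + 53*y - 67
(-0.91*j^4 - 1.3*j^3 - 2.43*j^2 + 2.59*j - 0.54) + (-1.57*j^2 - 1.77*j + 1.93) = -0.91*j^4 - 1.3*j^3 - 4.0*j^2 + 0.82*j + 1.39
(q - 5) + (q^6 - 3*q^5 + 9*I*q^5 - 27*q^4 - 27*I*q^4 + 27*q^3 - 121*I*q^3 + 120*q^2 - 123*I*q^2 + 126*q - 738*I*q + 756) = q^6 - 3*q^5 + 9*I*q^5 - 27*q^4 - 27*I*q^4 + 27*q^3 - 121*I*q^3 + 120*q^2 - 123*I*q^2 + 127*q - 738*I*q + 751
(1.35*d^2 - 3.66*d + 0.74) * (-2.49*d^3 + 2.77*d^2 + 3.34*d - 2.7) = -3.3615*d^5 + 12.8529*d^4 - 7.4718*d^3 - 13.8196*d^2 + 12.3536*d - 1.998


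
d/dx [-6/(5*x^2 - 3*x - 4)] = 6*(10*x - 3)/(-5*x^2 + 3*x + 4)^2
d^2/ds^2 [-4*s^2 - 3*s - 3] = -8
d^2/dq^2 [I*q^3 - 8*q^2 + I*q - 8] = 6*I*q - 16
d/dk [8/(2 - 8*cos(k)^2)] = -32*sin(k)*cos(k)/(4*cos(k)^2 - 1)^2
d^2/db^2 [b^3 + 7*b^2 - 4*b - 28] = 6*b + 14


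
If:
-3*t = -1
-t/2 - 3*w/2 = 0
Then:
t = 1/3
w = -1/9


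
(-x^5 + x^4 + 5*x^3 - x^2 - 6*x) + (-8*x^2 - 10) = -x^5 + x^4 + 5*x^3 - 9*x^2 - 6*x - 10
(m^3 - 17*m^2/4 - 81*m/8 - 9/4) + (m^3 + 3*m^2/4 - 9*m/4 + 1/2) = 2*m^3 - 7*m^2/2 - 99*m/8 - 7/4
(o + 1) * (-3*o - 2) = -3*o^2 - 5*o - 2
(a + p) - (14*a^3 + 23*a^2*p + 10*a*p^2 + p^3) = -14*a^3 - 23*a^2*p - 10*a*p^2 + a - p^3 + p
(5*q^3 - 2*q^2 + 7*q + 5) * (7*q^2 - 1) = 35*q^5 - 14*q^4 + 44*q^3 + 37*q^2 - 7*q - 5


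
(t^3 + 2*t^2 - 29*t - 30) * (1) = t^3 + 2*t^2 - 29*t - 30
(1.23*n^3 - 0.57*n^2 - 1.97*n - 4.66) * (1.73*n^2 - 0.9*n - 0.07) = 2.1279*n^5 - 2.0931*n^4 - 2.9812*n^3 - 6.2489*n^2 + 4.3319*n + 0.3262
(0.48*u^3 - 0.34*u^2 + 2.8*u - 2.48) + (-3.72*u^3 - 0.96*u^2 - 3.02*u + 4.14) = -3.24*u^3 - 1.3*u^2 - 0.22*u + 1.66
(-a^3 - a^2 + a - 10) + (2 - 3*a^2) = -a^3 - 4*a^2 + a - 8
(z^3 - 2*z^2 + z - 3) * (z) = z^4 - 2*z^3 + z^2 - 3*z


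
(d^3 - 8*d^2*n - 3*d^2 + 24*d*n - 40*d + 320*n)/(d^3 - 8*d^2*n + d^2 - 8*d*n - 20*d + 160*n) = (d - 8)/(d - 4)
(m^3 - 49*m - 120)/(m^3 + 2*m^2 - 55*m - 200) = (m + 3)/(m + 5)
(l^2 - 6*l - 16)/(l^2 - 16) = (l^2 - 6*l - 16)/(l^2 - 16)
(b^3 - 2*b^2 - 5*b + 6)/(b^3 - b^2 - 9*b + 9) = (b + 2)/(b + 3)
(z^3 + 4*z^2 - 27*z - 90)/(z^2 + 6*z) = z - 2 - 15/z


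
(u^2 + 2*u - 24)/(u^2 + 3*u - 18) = (u - 4)/(u - 3)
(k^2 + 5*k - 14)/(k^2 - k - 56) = (k - 2)/(k - 8)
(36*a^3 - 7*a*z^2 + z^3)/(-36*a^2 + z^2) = (-6*a^2 - a*z + z^2)/(6*a + z)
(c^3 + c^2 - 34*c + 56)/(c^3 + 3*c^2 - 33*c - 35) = (c^2 - 6*c + 8)/(c^2 - 4*c - 5)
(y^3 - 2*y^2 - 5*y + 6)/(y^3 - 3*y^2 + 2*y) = (y^2 - y - 6)/(y*(y - 2))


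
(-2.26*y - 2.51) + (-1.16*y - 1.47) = -3.42*y - 3.98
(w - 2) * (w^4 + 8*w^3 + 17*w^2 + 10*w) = w^5 + 6*w^4 + w^3 - 24*w^2 - 20*w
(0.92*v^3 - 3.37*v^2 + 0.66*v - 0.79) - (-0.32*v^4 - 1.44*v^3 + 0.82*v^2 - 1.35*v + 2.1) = 0.32*v^4 + 2.36*v^3 - 4.19*v^2 + 2.01*v - 2.89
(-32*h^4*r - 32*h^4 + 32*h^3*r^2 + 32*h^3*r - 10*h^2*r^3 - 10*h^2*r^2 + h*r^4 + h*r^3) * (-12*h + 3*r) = 384*h^5*r + 384*h^5 - 480*h^4*r^2 - 480*h^4*r + 216*h^3*r^3 + 216*h^3*r^2 - 42*h^2*r^4 - 42*h^2*r^3 + 3*h*r^5 + 3*h*r^4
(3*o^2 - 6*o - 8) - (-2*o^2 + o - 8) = 5*o^2 - 7*o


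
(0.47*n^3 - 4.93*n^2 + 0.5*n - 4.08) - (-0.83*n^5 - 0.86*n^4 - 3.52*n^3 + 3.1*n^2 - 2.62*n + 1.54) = 0.83*n^5 + 0.86*n^4 + 3.99*n^3 - 8.03*n^2 + 3.12*n - 5.62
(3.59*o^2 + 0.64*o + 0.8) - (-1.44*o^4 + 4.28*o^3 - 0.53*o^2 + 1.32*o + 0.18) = 1.44*o^4 - 4.28*o^3 + 4.12*o^2 - 0.68*o + 0.62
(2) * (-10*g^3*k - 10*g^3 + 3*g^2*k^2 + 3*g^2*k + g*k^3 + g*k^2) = -20*g^3*k - 20*g^3 + 6*g^2*k^2 + 6*g^2*k + 2*g*k^3 + 2*g*k^2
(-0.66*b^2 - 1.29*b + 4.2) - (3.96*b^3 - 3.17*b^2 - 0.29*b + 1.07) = -3.96*b^3 + 2.51*b^2 - 1.0*b + 3.13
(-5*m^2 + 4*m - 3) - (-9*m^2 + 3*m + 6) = 4*m^2 + m - 9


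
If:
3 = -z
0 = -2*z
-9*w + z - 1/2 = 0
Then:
No Solution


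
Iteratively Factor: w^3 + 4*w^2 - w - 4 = (w + 1)*(w^2 + 3*w - 4) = (w - 1)*(w + 1)*(w + 4)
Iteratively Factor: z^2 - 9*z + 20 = (z - 4)*(z - 5)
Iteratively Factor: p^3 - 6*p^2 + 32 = (p - 4)*(p^2 - 2*p - 8) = (p - 4)^2*(p + 2)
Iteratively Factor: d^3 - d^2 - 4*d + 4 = (d + 2)*(d^2 - 3*d + 2) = (d - 2)*(d + 2)*(d - 1)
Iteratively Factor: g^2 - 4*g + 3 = (g - 3)*(g - 1)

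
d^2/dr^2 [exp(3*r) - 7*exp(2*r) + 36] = (9*exp(r) - 28)*exp(2*r)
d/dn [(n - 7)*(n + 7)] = 2*n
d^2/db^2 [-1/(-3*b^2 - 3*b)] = 2*(-b*(b + 1) + (2*b + 1)^2)/(3*b^3*(b + 1)^3)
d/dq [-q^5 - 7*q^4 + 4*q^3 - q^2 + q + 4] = -5*q^4 - 28*q^3 + 12*q^2 - 2*q + 1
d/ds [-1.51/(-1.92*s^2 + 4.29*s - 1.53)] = (6.4779 - 5.7984*s)/(1.92*s^2 - 4.29*s + 1.53)^2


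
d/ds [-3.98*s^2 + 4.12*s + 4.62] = 4.12 - 7.96*s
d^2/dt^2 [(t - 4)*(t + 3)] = 2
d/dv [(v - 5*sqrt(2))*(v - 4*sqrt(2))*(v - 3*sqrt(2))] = 3*v^2 - 24*sqrt(2)*v + 94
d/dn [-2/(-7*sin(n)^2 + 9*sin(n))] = 2*(9 - 14*sin(n))*cos(n)/((7*sin(n) - 9)^2*sin(n)^2)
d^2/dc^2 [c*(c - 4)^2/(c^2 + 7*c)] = 242/(c^3 + 21*c^2 + 147*c + 343)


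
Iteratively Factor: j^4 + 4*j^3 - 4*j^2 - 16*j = (j)*(j^3 + 4*j^2 - 4*j - 16) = j*(j - 2)*(j^2 + 6*j + 8) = j*(j - 2)*(j + 2)*(j + 4)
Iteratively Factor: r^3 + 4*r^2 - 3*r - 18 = (r + 3)*(r^2 + r - 6) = (r - 2)*(r + 3)*(r + 3)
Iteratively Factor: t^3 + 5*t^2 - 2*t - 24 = (t + 4)*(t^2 + t - 6) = (t + 3)*(t + 4)*(t - 2)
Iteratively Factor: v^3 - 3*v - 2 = (v + 1)*(v^2 - v - 2) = (v - 2)*(v + 1)*(v + 1)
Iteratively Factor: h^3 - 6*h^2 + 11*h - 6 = (h - 1)*(h^2 - 5*h + 6) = (h - 2)*(h - 1)*(h - 3)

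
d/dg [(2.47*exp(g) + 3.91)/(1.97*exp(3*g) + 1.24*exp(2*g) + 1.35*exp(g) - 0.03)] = (-(2.47*exp(g) + 3.91)*(5.91*exp(2*g) + 2.48*exp(g) + 1.35) + 4.8659*exp(3*g) + 3.0628*exp(2*g) + 3.3345*exp(g) - 0.0741)*exp(g)/(1.97*exp(3*g) + 1.24*exp(2*g) + 1.35*exp(g) - 0.03)^2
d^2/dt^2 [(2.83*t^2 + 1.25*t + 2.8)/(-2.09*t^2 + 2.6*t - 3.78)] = (-41.67669*t^3 + 60.761316*t^2 + 150.5427*t - 99.057224)/(9.129329*t^6 - 34.07118*t^5 + 91.919454*t^4 - 140.81912*t^3 + 166.246668*t^2 - 111.44952*t + 54.010152)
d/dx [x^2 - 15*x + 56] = 2*x - 15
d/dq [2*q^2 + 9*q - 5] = 4*q + 9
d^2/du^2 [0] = 0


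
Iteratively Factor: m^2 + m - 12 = (m - 3)*(m + 4)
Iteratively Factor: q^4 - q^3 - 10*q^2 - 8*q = (q + 1)*(q^3 - 2*q^2 - 8*q) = (q - 4)*(q + 1)*(q^2 + 2*q) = (q - 4)*(q + 1)*(q + 2)*(q)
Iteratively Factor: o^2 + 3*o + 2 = (o + 1)*(o + 2)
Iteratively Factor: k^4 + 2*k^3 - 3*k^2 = (k)*(k^3 + 2*k^2 - 3*k) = k*(k - 1)*(k^2 + 3*k) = k*(k - 1)*(k + 3)*(k)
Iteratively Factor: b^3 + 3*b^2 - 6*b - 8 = (b - 2)*(b^2 + 5*b + 4) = (b - 2)*(b + 4)*(b + 1)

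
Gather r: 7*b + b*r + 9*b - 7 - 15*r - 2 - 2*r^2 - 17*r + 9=16*b - 2*r^2 + r*(b - 32)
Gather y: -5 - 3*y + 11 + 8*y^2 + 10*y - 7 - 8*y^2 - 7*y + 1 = 0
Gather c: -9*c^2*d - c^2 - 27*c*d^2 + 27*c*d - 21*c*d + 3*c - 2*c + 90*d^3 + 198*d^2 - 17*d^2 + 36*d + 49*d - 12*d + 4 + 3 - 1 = c^2*(-9*d - 1) + c*(-27*d^2 + 6*d + 1) + 90*d^3 + 181*d^2 + 73*d + 6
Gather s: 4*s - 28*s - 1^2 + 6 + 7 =12 - 24*s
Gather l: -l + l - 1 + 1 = 0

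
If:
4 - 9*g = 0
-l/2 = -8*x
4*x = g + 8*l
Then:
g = 4/9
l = -16/279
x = -1/279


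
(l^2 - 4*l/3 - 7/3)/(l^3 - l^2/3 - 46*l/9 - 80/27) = 9*(-3*l^2 + 4*l + 7)/(-27*l^3 + 9*l^2 + 138*l + 80)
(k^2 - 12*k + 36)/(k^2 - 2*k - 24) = (k - 6)/(k + 4)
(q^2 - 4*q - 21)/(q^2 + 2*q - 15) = (q^2 - 4*q - 21)/(q^2 + 2*q - 15)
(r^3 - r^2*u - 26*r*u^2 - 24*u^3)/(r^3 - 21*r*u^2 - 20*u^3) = (r - 6*u)/(r - 5*u)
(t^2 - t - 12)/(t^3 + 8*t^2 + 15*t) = (t - 4)/(t*(t + 5))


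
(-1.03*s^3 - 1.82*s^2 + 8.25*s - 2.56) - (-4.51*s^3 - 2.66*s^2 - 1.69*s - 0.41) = 3.48*s^3 + 0.84*s^2 + 9.94*s - 2.15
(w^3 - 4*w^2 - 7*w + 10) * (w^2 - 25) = w^5 - 4*w^4 - 32*w^3 + 110*w^2 + 175*w - 250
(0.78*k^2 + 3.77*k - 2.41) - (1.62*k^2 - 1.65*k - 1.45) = -0.84*k^2 + 5.42*k - 0.96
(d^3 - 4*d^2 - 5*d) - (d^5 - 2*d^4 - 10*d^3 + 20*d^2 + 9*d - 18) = -d^5 + 2*d^4 + 11*d^3 - 24*d^2 - 14*d + 18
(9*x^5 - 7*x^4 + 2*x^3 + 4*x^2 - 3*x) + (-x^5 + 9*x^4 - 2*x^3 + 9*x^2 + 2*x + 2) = 8*x^5 + 2*x^4 + 13*x^2 - x + 2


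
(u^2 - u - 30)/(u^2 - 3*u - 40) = (u - 6)/(u - 8)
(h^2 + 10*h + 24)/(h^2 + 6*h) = (h + 4)/h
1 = 1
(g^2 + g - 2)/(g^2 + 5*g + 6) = (g - 1)/(g + 3)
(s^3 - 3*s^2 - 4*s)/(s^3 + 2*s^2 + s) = (s - 4)/(s + 1)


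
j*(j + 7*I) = j^2 + 7*I*j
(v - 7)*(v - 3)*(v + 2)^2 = v^4 - 6*v^3 - 15*v^2 + 44*v + 84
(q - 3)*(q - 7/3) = q^2 - 16*q/3 + 7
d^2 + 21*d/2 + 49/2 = (d + 7/2)*(d + 7)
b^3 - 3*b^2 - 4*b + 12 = (b - 3)*(b - 2)*(b + 2)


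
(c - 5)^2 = c^2 - 10*c + 25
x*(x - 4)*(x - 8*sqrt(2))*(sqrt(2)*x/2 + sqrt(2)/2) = sqrt(2)*x^4/2 - 8*x^3 - 3*sqrt(2)*x^3/2 - 2*sqrt(2)*x^2 + 24*x^2 + 32*x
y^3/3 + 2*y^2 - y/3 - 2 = (y/3 + 1/3)*(y - 1)*(y + 6)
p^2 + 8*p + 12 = (p + 2)*(p + 6)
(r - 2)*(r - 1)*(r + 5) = r^3 + 2*r^2 - 13*r + 10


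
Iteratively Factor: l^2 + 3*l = (l)*(l + 3)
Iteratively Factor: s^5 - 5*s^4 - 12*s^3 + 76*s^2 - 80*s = (s - 2)*(s^4 - 3*s^3 - 18*s^2 + 40*s) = s*(s - 2)*(s^3 - 3*s^2 - 18*s + 40) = s*(s - 2)*(s + 4)*(s^2 - 7*s + 10) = s*(s - 2)^2*(s + 4)*(s - 5)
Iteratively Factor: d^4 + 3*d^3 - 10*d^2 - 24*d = (d - 3)*(d^3 + 6*d^2 + 8*d) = (d - 3)*(d + 4)*(d^2 + 2*d) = (d - 3)*(d + 2)*(d + 4)*(d)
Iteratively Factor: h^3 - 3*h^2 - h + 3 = (h + 1)*(h^2 - 4*h + 3) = (h - 1)*(h + 1)*(h - 3)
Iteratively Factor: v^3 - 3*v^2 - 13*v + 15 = (v + 3)*(v^2 - 6*v + 5) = (v - 5)*(v + 3)*(v - 1)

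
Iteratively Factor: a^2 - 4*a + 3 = (a - 3)*(a - 1)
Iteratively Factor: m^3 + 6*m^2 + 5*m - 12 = (m + 3)*(m^2 + 3*m - 4) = (m - 1)*(m + 3)*(m + 4)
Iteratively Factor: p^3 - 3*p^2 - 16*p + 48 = (p - 3)*(p^2 - 16) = (p - 4)*(p - 3)*(p + 4)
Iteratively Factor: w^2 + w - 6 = (w + 3)*(w - 2)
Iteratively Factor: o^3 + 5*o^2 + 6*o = (o + 3)*(o^2 + 2*o) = (o + 2)*(o + 3)*(o)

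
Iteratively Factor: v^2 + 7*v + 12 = (v + 3)*(v + 4)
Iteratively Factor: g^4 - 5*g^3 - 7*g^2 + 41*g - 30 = (g - 5)*(g^3 - 7*g + 6) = (g - 5)*(g - 2)*(g^2 + 2*g - 3) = (g - 5)*(g - 2)*(g - 1)*(g + 3)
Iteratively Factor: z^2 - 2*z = (z)*(z - 2)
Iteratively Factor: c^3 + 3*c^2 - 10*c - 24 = (c + 2)*(c^2 + c - 12) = (c + 2)*(c + 4)*(c - 3)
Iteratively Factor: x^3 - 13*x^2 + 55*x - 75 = (x - 5)*(x^2 - 8*x + 15) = (x - 5)*(x - 3)*(x - 5)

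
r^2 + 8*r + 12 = (r + 2)*(r + 6)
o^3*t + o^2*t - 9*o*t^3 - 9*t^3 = (o - 3*t)*(o + 3*t)*(o*t + t)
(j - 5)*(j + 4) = j^2 - j - 20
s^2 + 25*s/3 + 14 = (s + 7/3)*(s + 6)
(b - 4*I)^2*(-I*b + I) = -I*b^3 - 8*b^2 + I*b^2 + 8*b + 16*I*b - 16*I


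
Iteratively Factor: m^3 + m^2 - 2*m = (m)*(m^2 + m - 2) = m*(m + 2)*(m - 1)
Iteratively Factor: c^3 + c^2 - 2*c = (c)*(c^2 + c - 2) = c*(c - 1)*(c + 2)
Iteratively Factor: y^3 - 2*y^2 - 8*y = (y - 4)*(y^2 + 2*y) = y*(y - 4)*(y + 2)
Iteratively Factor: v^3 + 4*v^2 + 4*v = (v + 2)*(v^2 + 2*v) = v*(v + 2)*(v + 2)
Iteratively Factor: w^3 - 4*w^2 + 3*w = (w)*(w^2 - 4*w + 3) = w*(w - 3)*(w - 1)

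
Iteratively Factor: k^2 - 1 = (k + 1)*(k - 1)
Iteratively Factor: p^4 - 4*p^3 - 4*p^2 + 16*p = (p)*(p^3 - 4*p^2 - 4*p + 16) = p*(p - 2)*(p^2 - 2*p - 8) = p*(p - 4)*(p - 2)*(p + 2)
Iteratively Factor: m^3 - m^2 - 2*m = (m - 2)*(m^2 + m) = (m - 2)*(m + 1)*(m)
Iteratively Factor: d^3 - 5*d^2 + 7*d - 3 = (d - 3)*(d^2 - 2*d + 1) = (d - 3)*(d - 1)*(d - 1)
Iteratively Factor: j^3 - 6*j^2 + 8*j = (j - 2)*(j^2 - 4*j) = j*(j - 2)*(j - 4)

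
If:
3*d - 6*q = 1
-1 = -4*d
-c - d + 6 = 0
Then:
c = 23/4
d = 1/4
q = -1/24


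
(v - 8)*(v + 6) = v^2 - 2*v - 48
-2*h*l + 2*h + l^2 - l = (-2*h + l)*(l - 1)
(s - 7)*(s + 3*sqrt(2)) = s^2 - 7*s + 3*sqrt(2)*s - 21*sqrt(2)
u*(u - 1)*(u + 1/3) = u^3 - 2*u^2/3 - u/3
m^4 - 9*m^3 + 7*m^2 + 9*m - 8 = (m - 8)*(m - 1)^2*(m + 1)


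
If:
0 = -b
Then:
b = 0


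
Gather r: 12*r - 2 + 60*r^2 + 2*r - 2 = 60*r^2 + 14*r - 4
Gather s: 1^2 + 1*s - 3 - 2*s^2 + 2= -2*s^2 + s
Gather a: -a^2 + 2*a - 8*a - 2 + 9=-a^2 - 6*a + 7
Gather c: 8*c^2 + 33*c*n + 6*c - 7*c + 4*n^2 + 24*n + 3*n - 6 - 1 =8*c^2 + c*(33*n - 1) + 4*n^2 + 27*n - 7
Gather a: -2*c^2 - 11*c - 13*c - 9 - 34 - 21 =-2*c^2 - 24*c - 64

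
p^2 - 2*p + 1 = (p - 1)^2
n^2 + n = n*(n + 1)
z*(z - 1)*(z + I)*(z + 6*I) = z^4 - z^3 + 7*I*z^3 - 6*z^2 - 7*I*z^2 + 6*z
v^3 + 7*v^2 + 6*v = v*(v + 1)*(v + 6)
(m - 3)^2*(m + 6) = m^3 - 27*m + 54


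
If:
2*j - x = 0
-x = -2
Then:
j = 1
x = 2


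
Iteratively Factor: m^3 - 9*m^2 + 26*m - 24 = (m - 3)*(m^2 - 6*m + 8) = (m - 3)*(m - 2)*(m - 4)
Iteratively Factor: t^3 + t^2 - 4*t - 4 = (t + 1)*(t^2 - 4) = (t - 2)*(t + 1)*(t + 2)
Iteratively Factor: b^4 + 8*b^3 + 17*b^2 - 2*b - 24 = (b + 4)*(b^3 + 4*b^2 + b - 6) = (b + 3)*(b + 4)*(b^2 + b - 2) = (b + 2)*(b + 3)*(b + 4)*(b - 1)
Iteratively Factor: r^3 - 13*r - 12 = (r + 3)*(r^2 - 3*r - 4) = (r - 4)*(r + 3)*(r + 1)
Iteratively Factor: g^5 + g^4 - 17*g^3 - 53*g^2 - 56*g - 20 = (g + 2)*(g^4 - g^3 - 15*g^2 - 23*g - 10) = (g - 5)*(g + 2)*(g^3 + 4*g^2 + 5*g + 2) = (g - 5)*(g + 1)*(g + 2)*(g^2 + 3*g + 2) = (g - 5)*(g + 1)*(g + 2)^2*(g + 1)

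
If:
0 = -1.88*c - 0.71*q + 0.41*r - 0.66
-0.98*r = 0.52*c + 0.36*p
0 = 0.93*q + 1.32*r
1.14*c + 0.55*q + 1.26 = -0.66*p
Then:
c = 0.02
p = -1.36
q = -0.70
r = 0.49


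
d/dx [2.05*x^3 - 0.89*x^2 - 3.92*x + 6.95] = 6.15*x^2 - 1.78*x - 3.92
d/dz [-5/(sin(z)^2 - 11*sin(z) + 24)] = 5*(2*sin(z) - 11)*cos(z)/(sin(z)^2 - 11*sin(z) + 24)^2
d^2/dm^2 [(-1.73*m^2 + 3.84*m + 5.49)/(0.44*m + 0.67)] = -1.69153/(0.085184*m^3 + 0.389136*m^2 + 0.592548*m + 0.300763)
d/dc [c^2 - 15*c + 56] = 2*c - 15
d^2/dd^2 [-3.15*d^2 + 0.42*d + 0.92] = -6.30000000000000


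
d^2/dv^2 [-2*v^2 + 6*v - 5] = -4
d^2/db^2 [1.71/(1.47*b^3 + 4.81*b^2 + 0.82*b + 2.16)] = (-(15.0822*b + 16.4502)*(1.47*b^3 + 4.81*b^2 + 0.82*b + 2.16) + 1.71*(4.41*b^2 + 9.62*b + 0.82)*(8.82*b^2 + 19.24*b + 1.64))/(1.47*b^3 + 4.81*b^2 + 0.82*b + 2.16)^3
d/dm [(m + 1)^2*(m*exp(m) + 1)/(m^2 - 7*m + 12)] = (m + 1)*(-(m + 1)*(2*m - 7)*(m*exp(m) + 1) + (m^2 - 7*m + 12)*(2*m*exp(m) + (m + 1)^2*exp(m) + 2))/(m^2 - 7*m + 12)^2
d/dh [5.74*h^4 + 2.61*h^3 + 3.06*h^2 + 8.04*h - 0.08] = 22.96*h^3 + 7.83*h^2 + 6.12*h + 8.04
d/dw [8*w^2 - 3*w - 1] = 16*w - 3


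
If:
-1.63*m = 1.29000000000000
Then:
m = -0.79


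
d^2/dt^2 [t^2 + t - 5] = 2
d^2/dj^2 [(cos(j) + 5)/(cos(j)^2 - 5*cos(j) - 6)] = (9*sin(j)^4*cos(j) + 25*sin(j)^4 - 235*sin(j)^2 - 125*cos(j)/4 - 33*cos(3*j)/4 - cos(5*j)/2 - 40)/(sin(j)^2 + 5*cos(j) + 5)^3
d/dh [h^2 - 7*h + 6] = 2*h - 7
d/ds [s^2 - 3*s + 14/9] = 2*s - 3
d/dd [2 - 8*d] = -8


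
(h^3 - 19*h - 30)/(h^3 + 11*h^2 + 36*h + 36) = (h - 5)/(h + 6)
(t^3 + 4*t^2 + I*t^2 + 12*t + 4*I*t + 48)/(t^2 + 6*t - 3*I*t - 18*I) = (t^2 + 4*t*(1 + I) + 16*I)/(t + 6)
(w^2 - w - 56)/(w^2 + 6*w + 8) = (w^2 - w - 56)/(w^2 + 6*w + 8)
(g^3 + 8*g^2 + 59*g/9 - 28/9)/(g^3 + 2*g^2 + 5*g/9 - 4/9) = (g + 7)/(g + 1)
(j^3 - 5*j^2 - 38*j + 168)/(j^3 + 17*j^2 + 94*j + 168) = (j^2 - 11*j + 28)/(j^2 + 11*j + 28)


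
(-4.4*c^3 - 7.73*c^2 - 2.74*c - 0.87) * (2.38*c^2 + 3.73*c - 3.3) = -10.472*c^5 - 34.8094*c^4 - 20.8341*c^3 + 13.2182*c^2 + 5.7969*c + 2.871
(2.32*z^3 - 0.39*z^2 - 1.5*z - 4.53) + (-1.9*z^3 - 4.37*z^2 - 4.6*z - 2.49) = 0.42*z^3 - 4.76*z^2 - 6.1*z - 7.02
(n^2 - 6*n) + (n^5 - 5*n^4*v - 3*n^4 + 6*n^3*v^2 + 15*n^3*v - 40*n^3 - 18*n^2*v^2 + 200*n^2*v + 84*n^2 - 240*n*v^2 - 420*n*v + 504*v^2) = n^5 - 5*n^4*v - 3*n^4 + 6*n^3*v^2 + 15*n^3*v - 40*n^3 - 18*n^2*v^2 + 200*n^2*v + 85*n^2 - 240*n*v^2 - 420*n*v - 6*n + 504*v^2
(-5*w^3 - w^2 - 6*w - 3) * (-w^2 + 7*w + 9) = 5*w^5 - 34*w^4 - 46*w^3 - 48*w^2 - 75*w - 27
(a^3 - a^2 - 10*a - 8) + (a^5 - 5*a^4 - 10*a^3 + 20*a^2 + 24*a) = a^5 - 5*a^4 - 9*a^3 + 19*a^2 + 14*a - 8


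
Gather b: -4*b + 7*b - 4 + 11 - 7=3*b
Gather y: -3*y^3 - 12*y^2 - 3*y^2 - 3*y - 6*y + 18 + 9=-3*y^3 - 15*y^2 - 9*y + 27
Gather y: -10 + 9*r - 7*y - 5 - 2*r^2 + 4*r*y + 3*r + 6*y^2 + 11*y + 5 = -2*r^2 + 12*r + 6*y^2 + y*(4*r + 4) - 10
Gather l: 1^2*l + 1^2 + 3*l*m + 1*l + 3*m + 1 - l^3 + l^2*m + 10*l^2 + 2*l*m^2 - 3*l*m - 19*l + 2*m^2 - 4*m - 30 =-l^3 + l^2*(m + 10) + l*(2*m^2 - 17) + 2*m^2 - m - 28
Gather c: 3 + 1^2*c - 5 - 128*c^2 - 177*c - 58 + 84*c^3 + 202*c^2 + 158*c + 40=84*c^3 + 74*c^2 - 18*c - 20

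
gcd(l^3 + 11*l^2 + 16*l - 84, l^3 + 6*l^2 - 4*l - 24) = l^2 + 4*l - 12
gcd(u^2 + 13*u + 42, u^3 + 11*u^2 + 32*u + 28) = u + 7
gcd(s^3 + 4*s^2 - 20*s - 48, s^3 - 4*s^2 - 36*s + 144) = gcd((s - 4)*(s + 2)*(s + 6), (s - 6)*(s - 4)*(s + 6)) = s^2 + 2*s - 24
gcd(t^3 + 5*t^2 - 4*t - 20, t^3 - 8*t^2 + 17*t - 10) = t - 2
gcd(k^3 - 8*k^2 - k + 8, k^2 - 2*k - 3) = k + 1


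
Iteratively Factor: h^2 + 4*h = (h)*(h + 4)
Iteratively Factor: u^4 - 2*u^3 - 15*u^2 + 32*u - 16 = (u - 1)*(u^3 - u^2 - 16*u + 16) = (u - 1)*(u + 4)*(u^2 - 5*u + 4) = (u - 1)^2*(u + 4)*(u - 4)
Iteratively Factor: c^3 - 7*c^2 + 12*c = (c - 3)*(c^2 - 4*c) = c*(c - 3)*(c - 4)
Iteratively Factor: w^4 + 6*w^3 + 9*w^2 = (w + 3)*(w^3 + 3*w^2) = w*(w + 3)*(w^2 + 3*w) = w*(w + 3)^2*(w)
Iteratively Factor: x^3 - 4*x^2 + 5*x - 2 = (x - 2)*(x^2 - 2*x + 1) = (x - 2)*(x - 1)*(x - 1)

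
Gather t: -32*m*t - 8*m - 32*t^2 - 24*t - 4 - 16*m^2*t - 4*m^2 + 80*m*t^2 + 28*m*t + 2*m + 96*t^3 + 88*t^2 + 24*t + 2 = -4*m^2 - 6*m + 96*t^3 + t^2*(80*m + 56) + t*(-16*m^2 - 4*m) - 2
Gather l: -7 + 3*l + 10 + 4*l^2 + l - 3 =4*l^2 + 4*l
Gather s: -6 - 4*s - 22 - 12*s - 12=-16*s - 40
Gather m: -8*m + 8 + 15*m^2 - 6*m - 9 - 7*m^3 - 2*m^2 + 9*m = -7*m^3 + 13*m^2 - 5*m - 1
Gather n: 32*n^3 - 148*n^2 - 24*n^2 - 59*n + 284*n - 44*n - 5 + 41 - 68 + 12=32*n^3 - 172*n^2 + 181*n - 20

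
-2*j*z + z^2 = z*(-2*j + z)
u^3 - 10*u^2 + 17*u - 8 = (u - 8)*(u - 1)^2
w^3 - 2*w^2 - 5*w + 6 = (w - 3)*(w - 1)*(w + 2)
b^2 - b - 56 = (b - 8)*(b + 7)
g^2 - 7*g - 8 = (g - 8)*(g + 1)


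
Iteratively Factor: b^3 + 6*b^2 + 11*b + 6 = (b + 1)*(b^2 + 5*b + 6) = (b + 1)*(b + 2)*(b + 3)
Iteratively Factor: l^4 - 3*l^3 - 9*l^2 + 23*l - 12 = (l - 1)*(l^3 - 2*l^2 - 11*l + 12) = (l - 1)*(l + 3)*(l^2 - 5*l + 4) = (l - 4)*(l - 1)*(l + 3)*(l - 1)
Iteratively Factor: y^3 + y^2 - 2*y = (y)*(y^2 + y - 2) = y*(y - 1)*(y + 2)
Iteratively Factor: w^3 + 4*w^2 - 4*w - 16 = (w + 4)*(w^2 - 4) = (w + 2)*(w + 4)*(w - 2)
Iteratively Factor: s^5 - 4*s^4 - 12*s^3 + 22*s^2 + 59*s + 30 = (s + 2)*(s^4 - 6*s^3 + 22*s + 15) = (s + 1)*(s + 2)*(s^3 - 7*s^2 + 7*s + 15) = (s - 3)*(s + 1)*(s + 2)*(s^2 - 4*s - 5) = (s - 5)*(s - 3)*(s + 1)*(s + 2)*(s + 1)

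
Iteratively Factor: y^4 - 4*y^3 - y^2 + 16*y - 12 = (y + 2)*(y^3 - 6*y^2 + 11*y - 6) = (y - 2)*(y + 2)*(y^2 - 4*y + 3) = (y - 3)*(y - 2)*(y + 2)*(y - 1)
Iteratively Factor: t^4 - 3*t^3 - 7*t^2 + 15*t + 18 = (t - 3)*(t^3 - 7*t - 6) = (t - 3)*(t + 1)*(t^2 - t - 6) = (t - 3)^2*(t + 1)*(t + 2)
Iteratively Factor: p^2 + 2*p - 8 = (p + 4)*(p - 2)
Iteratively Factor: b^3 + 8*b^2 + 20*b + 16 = (b + 2)*(b^2 + 6*b + 8) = (b + 2)^2*(b + 4)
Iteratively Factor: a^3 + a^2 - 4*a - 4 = (a + 2)*(a^2 - a - 2) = (a + 1)*(a + 2)*(a - 2)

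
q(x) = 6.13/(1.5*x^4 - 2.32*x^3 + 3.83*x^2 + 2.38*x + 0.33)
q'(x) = 6.13*(-6.0*x^3 + 6.96*x^2 - 7.66*x - 2.38)/(1.5*x^4 - 2.32*x^3 + 3.83*x^2 + 2.38*x + 0.33)^2 = (-36.78*x^3 + 42.6648*x^2 - 46.9558*x - 14.5894)/(1.5*x^4 - 2.32*x^3 + 3.83*x^2 + 2.38*x + 0.33)^2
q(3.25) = 0.04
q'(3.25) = -0.05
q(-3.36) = 0.02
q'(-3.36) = 0.02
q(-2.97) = 0.03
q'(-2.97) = 0.04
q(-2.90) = 0.03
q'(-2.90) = 0.04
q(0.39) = 3.53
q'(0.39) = -9.47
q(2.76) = 0.08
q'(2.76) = -0.11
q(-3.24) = 0.02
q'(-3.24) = 0.02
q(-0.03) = 23.39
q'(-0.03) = -191.28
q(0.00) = 18.58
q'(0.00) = -133.97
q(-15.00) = 0.00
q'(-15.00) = 0.00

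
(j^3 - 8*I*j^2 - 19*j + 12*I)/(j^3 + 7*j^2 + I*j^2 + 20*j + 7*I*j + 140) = (j^2 - 4*I*j - 3)/(j^2 + j*(7 + 5*I) + 35*I)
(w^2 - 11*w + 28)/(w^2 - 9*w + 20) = (w - 7)/(w - 5)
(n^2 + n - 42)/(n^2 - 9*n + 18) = (n + 7)/(n - 3)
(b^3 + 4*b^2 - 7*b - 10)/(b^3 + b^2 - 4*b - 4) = (b + 5)/(b + 2)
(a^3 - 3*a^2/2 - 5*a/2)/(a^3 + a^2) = (a - 5/2)/a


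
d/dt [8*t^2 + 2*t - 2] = 16*t + 2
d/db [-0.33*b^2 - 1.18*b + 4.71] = -0.66*b - 1.18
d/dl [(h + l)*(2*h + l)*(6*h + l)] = 20*h^2 + 18*h*l + 3*l^2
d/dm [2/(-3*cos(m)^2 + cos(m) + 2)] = 2*(1 - 6*cos(m))*sin(m)/(-3*cos(m)^2 + cos(m) + 2)^2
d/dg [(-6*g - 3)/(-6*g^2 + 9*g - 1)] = 3*(-12*g^2 - 12*g + 11)/(36*g^4 - 108*g^3 + 93*g^2 - 18*g + 1)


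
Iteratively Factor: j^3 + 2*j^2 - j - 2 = (j + 1)*(j^2 + j - 2) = (j + 1)*(j + 2)*(j - 1)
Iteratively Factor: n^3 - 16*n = (n - 4)*(n^2 + 4*n) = (n - 4)*(n + 4)*(n)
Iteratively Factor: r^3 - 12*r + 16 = (r - 2)*(r^2 + 2*r - 8) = (r - 2)*(r + 4)*(r - 2)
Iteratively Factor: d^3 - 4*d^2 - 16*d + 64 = (d + 4)*(d^2 - 8*d + 16) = (d - 4)*(d + 4)*(d - 4)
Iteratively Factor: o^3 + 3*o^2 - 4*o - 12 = (o - 2)*(o^2 + 5*o + 6) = (o - 2)*(o + 3)*(o + 2)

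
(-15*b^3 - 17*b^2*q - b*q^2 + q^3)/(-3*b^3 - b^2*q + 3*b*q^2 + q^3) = (-5*b + q)/(-b + q)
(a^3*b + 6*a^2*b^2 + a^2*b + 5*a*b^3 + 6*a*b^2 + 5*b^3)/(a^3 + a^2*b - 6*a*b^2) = b*(a^3 + 6*a^2*b + a^2 + 5*a*b^2 + 6*a*b + 5*b^2)/(a*(a^2 + a*b - 6*b^2))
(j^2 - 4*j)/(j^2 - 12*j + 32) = j/(j - 8)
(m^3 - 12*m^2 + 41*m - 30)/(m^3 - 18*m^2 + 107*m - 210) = (m - 1)/(m - 7)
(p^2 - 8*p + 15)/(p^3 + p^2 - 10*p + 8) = (p^2 - 8*p + 15)/(p^3 + p^2 - 10*p + 8)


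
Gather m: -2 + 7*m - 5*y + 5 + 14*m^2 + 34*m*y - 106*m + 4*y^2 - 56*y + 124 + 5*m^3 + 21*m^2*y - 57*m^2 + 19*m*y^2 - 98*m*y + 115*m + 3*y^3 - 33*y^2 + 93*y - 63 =5*m^3 + m^2*(21*y - 43) + m*(19*y^2 - 64*y + 16) + 3*y^3 - 29*y^2 + 32*y + 64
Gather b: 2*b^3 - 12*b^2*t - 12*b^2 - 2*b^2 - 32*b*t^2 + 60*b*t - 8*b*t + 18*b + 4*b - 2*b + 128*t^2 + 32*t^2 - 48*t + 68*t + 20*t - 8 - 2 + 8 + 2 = 2*b^3 + b^2*(-12*t - 14) + b*(-32*t^2 + 52*t + 20) + 160*t^2 + 40*t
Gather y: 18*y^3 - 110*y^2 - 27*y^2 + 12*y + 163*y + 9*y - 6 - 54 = 18*y^3 - 137*y^2 + 184*y - 60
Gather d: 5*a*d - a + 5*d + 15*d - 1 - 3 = -a + d*(5*a + 20) - 4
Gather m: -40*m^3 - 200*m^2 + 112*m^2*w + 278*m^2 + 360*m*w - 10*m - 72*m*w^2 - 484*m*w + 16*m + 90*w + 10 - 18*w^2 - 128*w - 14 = -40*m^3 + m^2*(112*w + 78) + m*(-72*w^2 - 124*w + 6) - 18*w^2 - 38*w - 4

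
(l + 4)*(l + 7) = l^2 + 11*l + 28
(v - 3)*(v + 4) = v^2 + v - 12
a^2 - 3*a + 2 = (a - 2)*(a - 1)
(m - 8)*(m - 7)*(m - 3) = m^3 - 18*m^2 + 101*m - 168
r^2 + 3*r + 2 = (r + 1)*(r + 2)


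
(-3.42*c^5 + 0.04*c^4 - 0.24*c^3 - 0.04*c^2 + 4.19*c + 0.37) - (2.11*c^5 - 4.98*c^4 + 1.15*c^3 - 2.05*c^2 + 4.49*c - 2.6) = -5.53*c^5 + 5.02*c^4 - 1.39*c^3 + 2.01*c^2 - 0.3*c + 2.97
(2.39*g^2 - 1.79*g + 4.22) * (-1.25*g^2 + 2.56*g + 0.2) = -2.9875*g^4 + 8.3559*g^3 - 9.3794*g^2 + 10.4452*g + 0.844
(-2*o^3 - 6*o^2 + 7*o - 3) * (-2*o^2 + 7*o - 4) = 4*o^5 - 2*o^4 - 48*o^3 + 79*o^2 - 49*o + 12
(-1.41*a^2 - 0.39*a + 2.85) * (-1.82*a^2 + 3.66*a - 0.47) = 2.5662*a^4 - 4.4508*a^3 - 5.9517*a^2 + 10.6143*a - 1.3395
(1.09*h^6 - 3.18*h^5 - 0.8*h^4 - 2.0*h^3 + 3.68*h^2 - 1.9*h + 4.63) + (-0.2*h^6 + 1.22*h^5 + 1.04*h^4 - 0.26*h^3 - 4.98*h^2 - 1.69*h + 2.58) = 0.89*h^6 - 1.96*h^5 + 0.24*h^4 - 2.26*h^3 - 1.3*h^2 - 3.59*h + 7.21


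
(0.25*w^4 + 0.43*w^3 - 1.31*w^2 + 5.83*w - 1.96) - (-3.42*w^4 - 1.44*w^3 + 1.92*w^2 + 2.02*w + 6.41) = 3.67*w^4 + 1.87*w^3 - 3.23*w^2 + 3.81*w - 8.37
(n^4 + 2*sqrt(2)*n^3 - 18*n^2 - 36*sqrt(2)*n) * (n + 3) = n^5 + 2*sqrt(2)*n^4 + 3*n^4 - 18*n^3 + 6*sqrt(2)*n^3 - 54*n^2 - 36*sqrt(2)*n^2 - 108*sqrt(2)*n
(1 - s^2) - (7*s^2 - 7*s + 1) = -8*s^2 + 7*s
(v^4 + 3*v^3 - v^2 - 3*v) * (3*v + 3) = 3*v^5 + 12*v^4 + 6*v^3 - 12*v^2 - 9*v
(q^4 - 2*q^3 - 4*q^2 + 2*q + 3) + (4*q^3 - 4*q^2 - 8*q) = q^4 + 2*q^3 - 8*q^2 - 6*q + 3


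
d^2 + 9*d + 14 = (d + 2)*(d + 7)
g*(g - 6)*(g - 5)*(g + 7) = g^4 - 4*g^3 - 47*g^2 + 210*g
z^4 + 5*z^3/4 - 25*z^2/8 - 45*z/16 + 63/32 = (z - 3/2)*(z - 1/2)*(z + 3/2)*(z + 7/4)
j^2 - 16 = (j - 4)*(j + 4)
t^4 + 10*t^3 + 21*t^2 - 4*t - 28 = (t - 1)*(t + 2)^2*(t + 7)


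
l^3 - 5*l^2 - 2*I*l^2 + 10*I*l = l*(l - 5)*(l - 2*I)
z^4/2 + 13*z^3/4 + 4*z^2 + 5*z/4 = z*(z/2 + 1/2)*(z + 1/2)*(z + 5)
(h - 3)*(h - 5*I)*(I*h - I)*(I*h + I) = -h^4 + 3*h^3 + 5*I*h^3 + h^2 - 15*I*h^2 - 3*h - 5*I*h + 15*I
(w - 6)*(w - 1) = w^2 - 7*w + 6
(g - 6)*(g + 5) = g^2 - g - 30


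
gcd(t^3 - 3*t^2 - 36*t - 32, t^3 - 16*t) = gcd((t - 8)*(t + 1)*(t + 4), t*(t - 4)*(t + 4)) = t + 4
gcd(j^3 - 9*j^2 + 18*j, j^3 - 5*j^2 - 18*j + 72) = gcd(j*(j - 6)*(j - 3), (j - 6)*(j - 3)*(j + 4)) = j^2 - 9*j + 18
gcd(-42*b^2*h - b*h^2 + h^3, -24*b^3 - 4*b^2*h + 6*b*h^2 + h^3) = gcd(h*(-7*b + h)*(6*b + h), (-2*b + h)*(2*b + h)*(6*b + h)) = 6*b + h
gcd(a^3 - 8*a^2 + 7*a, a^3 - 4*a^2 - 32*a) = a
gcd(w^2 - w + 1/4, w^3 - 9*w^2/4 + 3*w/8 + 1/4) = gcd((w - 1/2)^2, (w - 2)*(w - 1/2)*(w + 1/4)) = w - 1/2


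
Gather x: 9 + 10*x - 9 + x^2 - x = x^2 + 9*x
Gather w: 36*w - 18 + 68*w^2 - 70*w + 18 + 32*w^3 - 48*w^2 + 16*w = 32*w^3 + 20*w^2 - 18*w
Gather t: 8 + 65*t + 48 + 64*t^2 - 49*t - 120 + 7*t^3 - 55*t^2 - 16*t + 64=7*t^3 + 9*t^2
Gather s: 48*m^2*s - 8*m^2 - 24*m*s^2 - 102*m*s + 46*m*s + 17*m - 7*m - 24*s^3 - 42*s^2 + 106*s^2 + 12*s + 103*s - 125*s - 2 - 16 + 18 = -8*m^2 + 10*m - 24*s^3 + s^2*(64 - 24*m) + s*(48*m^2 - 56*m - 10)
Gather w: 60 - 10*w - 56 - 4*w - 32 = -14*w - 28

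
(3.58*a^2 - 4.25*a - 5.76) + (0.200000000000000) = 3.58*a^2 - 4.25*a - 5.56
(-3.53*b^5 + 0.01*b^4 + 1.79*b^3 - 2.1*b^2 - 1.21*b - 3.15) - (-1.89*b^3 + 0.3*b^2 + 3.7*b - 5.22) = -3.53*b^5 + 0.01*b^4 + 3.68*b^3 - 2.4*b^2 - 4.91*b + 2.07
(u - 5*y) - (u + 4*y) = -9*y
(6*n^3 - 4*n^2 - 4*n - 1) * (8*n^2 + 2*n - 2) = 48*n^5 - 20*n^4 - 52*n^3 - 8*n^2 + 6*n + 2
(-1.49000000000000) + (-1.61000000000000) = -3.10000000000000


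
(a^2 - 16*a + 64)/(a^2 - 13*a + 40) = (a - 8)/(a - 5)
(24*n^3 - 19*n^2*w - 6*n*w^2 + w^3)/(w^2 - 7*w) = (24*n^3 - 19*n^2*w - 6*n*w^2 + w^3)/(w*(w - 7))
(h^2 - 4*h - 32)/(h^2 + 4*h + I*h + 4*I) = (h - 8)/(h + I)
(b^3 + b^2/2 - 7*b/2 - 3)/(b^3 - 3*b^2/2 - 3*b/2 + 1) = (2*b + 3)/(2*b - 1)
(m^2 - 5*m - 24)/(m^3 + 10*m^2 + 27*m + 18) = (m - 8)/(m^2 + 7*m + 6)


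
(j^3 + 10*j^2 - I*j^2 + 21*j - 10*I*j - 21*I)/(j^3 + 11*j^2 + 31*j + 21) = (j - I)/(j + 1)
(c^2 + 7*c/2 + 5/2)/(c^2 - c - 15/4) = 2*(2*c^2 + 7*c + 5)/(4*c^2 - 4*c - 15)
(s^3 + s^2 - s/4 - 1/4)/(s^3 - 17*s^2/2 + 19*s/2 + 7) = (2*s^2 + s - 1)/(2*(s^2 - 9*s + 14))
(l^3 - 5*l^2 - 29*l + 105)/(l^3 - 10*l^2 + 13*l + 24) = (l^2 - 2*l - 35)/(l^2 - 7*l - 8)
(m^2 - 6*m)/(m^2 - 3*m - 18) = m/(m + 3)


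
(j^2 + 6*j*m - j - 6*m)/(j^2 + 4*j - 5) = (j + 6*m)/(j + 5)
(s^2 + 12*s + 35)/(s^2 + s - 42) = (s + 5)/(s - 6)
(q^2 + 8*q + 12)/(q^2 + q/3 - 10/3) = 3*(q + 6)/(3*q - 5)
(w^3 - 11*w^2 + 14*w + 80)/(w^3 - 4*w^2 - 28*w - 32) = (w - 5)/(w + 2)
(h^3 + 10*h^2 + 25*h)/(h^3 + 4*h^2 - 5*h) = (h + 5)/(h - 1)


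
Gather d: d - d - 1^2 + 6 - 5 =0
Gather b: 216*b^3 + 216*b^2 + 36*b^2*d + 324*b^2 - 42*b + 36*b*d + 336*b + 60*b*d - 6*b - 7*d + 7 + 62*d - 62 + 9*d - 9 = 216*b^3 + b^2*(36*d + 540) + b*(96*d + 288) + 64*d - 64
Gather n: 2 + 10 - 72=-60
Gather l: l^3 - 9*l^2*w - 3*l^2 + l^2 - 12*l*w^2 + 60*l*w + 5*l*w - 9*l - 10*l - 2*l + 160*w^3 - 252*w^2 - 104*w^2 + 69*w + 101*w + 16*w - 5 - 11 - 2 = l^3 + l^2*(-9*w - 2) + l*(-12*w^2 + 65*w - 21) + 160*w^3 - 356*w^2 + 186*w - 18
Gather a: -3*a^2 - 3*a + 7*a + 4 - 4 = -3*a^2 + 4*a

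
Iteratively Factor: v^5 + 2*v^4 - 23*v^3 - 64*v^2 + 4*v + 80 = (v + 2)*(v^4 - 23*v^2 - 18*v + 40) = (v - 1)*(v + 2)*(v^3 + v^2 - 22*v - 40) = (v - 1)*(v + 2)^2*(v^2 - v - 20) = (v - 1)*(v + 2)^2*(v + 4)*(v - 5)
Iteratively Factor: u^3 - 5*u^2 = (u)*(u^2 - 5*u) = u*(u - 5)*(u)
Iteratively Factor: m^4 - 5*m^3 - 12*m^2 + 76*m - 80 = (m + 4)*(m^3 - 9*m^2 + 24*m - 20) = (m - 5)*(m + 4)*(m^2 - 4*m + 4) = (m - 5)*(m - 2)*(m + 4)*(m - 2)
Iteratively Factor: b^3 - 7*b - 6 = (b - 3)*(b^2 + 3*b + 2) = (b - 3)*(b + 2)*(b + 1)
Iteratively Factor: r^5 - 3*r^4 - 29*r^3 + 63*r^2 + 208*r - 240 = (r - 5)*(r^4 + 2*r^3 - 19*r^2 - 32*r + 48) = (r - 5)*(r + 3)*(r^3 - r^2 - 16*r + 16) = (r - 5)*(r - 1)*(r + 3)*(r^2 - 16) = (r - 5)*(r - 4)*(r - 1)*(r + 3)*(r + 4)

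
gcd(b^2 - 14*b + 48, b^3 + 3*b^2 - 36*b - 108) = b - 6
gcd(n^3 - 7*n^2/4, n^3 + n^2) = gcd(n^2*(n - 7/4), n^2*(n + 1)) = n^2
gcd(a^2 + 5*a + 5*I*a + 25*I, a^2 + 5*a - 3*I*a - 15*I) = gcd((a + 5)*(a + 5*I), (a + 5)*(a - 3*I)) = a + 5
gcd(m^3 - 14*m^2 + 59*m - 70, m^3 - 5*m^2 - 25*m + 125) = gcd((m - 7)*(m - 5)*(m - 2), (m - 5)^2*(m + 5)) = m - 5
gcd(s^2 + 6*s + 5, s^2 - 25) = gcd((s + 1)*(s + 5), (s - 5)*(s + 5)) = s + 5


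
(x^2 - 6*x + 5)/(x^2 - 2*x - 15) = (x - 1)/(x + 3)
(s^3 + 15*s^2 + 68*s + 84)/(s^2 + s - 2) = (s^2 + 13*s + 42)/(s - 1)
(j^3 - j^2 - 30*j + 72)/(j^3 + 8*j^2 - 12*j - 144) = (j - 3)/(j + 6)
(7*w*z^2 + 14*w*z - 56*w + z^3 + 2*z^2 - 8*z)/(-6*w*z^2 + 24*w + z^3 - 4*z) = (7*w*z + 28*w + z^2 + 4*z)/(-6*w*z - 12*w + z^2 + 2*z)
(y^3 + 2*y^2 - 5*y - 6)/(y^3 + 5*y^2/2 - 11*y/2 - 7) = 2*(y + 3)/(2*y + 7)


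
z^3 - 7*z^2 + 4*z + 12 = (z - 6)*(z - 2)*(z + 1)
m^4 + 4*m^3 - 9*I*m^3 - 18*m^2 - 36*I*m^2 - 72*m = m*(m + 4)*(m - 6*I)*(m - 3*I)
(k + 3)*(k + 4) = k^2 + 7*k + 12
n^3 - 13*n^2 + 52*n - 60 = (n - 6)*(n - 5)*(n - 2)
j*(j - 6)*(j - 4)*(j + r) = j^4 + j^3*r - 10*j^3 - 10*j^2*r + 24*j^2 + 24*j*r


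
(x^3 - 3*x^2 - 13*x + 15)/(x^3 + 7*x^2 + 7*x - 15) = (x - 5)/(x + 5)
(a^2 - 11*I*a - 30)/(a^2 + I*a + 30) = (a - 6*I)/(a + 6*I)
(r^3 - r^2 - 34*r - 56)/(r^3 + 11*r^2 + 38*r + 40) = (r - 7)/(r + 5)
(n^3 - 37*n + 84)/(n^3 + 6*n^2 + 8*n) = (n^3 - 37*n + 84)/(n*(n^2 + 6*n + 8))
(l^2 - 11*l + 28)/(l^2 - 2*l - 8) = (l - 7)/(l + 2)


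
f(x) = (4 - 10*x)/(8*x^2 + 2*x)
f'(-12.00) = 0.01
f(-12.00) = 0.11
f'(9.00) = 0.01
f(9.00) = -0.13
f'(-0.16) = 323.11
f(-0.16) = -48.61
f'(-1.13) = 2.63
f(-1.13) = 1.92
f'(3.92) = 0.06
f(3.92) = -0.27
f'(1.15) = 0.15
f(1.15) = -0.58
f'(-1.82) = 0.71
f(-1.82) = 0.97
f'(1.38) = 0.17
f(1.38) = -0.54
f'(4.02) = 0.05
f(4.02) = -0.26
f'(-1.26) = 1.93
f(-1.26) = 1.63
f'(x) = (4 - 10*x)*(-16*x - 2)/(8*x^2 + 2*x)^2 - 10/(8*x^2 + 2*x)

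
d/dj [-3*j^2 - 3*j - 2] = -6*j - 3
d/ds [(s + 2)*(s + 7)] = 2*s + 9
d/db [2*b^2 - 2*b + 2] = 4*b - 2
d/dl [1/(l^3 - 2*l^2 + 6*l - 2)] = (-3*l^2 + 4*l - 6)/(l^3 - 2*l^2 + 6*l - 2)^2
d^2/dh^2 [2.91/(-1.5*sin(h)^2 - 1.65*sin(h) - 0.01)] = (26.19*sin(h)^4 + 21.60675*sin(h)^3 - 31.537125*sin(h)^2 - 43.261515*sin(h) - 15.75765)/(1.5*sin(h)^2 + 1.65*sin(h) + 0.01)^3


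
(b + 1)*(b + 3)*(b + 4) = b^3 + 8*b^2 + 19*b + 12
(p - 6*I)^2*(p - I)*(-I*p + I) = -I*p^4 - 13*p^3 + I*p^3 + 13*p^2 + 48*I*p^2 + 36*p - 48*I*p - 36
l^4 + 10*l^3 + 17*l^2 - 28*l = l*(l - 1)*(l + 4)*(l + 7)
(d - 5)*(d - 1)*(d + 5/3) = d^3 - 13*d^2/3 - 5*d + 25/3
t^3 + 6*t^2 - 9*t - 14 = (t - 2)*(t + 1)*(t + 7)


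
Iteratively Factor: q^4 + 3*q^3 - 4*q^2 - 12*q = (q + 3)*(q^3 - 4*q) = (q + 2)*(q + 3)*(q^2 - 2*q) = q*(q + 2)*(q + 3)*(q - 2)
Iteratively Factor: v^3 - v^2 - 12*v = (v)*(v^2 - v - 12) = v*(v + 3)*(v - 4)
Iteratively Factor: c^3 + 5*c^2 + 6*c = (c)*(c^2 + 5*c + 6) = c*(c + 3)*(c + 2)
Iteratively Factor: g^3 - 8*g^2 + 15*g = (g)*(g^2 - 8*g + 15) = g*(g - 3)*(g - 5)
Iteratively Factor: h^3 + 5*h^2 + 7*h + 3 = (h + 3)*(h^2 + 2*h + 1) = (h + 1)*(h + 3)*(h + 1)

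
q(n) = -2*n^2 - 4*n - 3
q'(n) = -4*n - 4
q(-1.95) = -2.80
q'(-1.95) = 3.80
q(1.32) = -11.76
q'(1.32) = -9.28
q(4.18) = -54.66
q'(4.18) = -20.72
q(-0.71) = -1.17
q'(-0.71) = -1.16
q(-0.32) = -1.92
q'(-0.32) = -2.72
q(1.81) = -16.79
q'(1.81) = -11.24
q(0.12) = -3.51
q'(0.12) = -4.48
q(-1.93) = -2.73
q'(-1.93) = 3.72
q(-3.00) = -9.00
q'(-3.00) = 8.00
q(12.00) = -339.00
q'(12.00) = -52.00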